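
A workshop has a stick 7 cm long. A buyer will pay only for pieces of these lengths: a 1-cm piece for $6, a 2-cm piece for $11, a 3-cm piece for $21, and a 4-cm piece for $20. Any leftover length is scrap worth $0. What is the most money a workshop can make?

Consider every possible first cut. r[k] is the best of p[i]+r[k−i] over all sellable i≤k.
r[1] = 6
r[2] = 12  (first piece 1, then r[1]=6)
r[3] = 21
r[4] = 27  (first piece 1, then r[3]=21)
r[5] = 33  (first piece 1, then r[4]=27)
r[6] = 42  (first piece 3, then r[3]=21)
r[7] = 48  (first piece 1, then r[6]=42)
One optimal cutting: 3 + 3 + 1 → $48.

48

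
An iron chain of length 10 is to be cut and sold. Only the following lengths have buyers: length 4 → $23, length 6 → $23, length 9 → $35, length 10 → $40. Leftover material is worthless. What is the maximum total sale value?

Consider every possible first cut. f[k] is the best of p[i]+f[k−i] over all sellable i≤k.
f[1] = 0
f[2] = 0
f[3] = 0
f[4] = 23
f[5] = 23
f[6] = max(23+0, 23+0) = 23
f[7] = max(23+0, 23+0) = 23
f[8] = max(23+23, 23+0) = 46
f[9] = max(23+23, 23+0, 35+0) = 46
f[10] = max(23+23, 23+23, 35+0, 40+0) = 46
One optimal cutting: pieces 4 + 4 with 2 links of scrap → $46.

46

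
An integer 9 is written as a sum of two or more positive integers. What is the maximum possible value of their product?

27

Define P[k] = max over 1≤i<k of i · max(k−i, P[k−i]); the inner max lets the remainder stay uncut if that's better.
Small cases: P[2]=1, P[3]=2, P[4]=4.
P[5] = 2·max(3,2) = 2·3 = 6
P[6] = 3·max(3,2) = 3·3 = 9
P[7] = 2·max(5,6) = 2·6 = 12
P[8] = 2·max(6,9) = 2·9 = 18
P[9] = 3·max(6,9) = 3·9 = 27
One optimal split: 3 + 3 + 3; product 3·3·3 = 27.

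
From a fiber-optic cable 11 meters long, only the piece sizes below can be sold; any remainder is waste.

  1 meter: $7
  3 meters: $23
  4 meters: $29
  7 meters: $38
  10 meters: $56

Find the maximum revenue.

83

Build r[k] bottom-up: r[k] = max over allowed piece i of (p[i] + r[k−i]).
r[1] = 7
r[2] = 14  (first piece 1, then r[1]=7)
r[3] = max(7+14, 23+0) = 23
r[4] = max(7+23, 23+7, 29+0) = 30
r[5] = max(7+30, 23+14, 29+7) = 37
r[6] = max(7+37, 23+23, 29+14) = 46
r[7] = max(7+46, 23+30, 29+23, 38+0) = 53
r[8] = max(7+53, 23+37, 29+30, 38+7) = 60
r[9] = max(7+60, 23+46, 29+37, 38+14) = 69
r[10] = max(7+69, 23+53, 29+46, 38+23, 56+0) = 76
r[11] = max(7+76, 23+60, 29+53, 38+30, 56+7) = 83
One optimal cutting: 3 + 3 + 3 + 1 + 1 → $83.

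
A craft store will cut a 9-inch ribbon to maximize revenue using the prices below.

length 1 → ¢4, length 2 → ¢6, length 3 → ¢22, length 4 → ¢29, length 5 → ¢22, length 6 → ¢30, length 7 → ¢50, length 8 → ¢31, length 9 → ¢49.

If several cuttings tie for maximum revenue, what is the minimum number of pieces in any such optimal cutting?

3

Let r[k] be the best obtainable value from length k. For each k, try every first piece i and keep the best of price[i] + r[k−i].
r[1] = 4
r[2] = 8  (first piece 1, then r[1]=4)
r[3] = 22
r[4] = 29
r[5] = 33  (first piece 1, then r[4]=29)
r[6] = 44  (first piece 3, then r[3]=22)
r[7] = 51  (first piece 3, then r[4]=29)
r[8] = 58  (first piece 4, then r[4]=29)
r[9] = 66  (first piece 3, then r[6]=44)
Maximum revenue is ¢66.
Now minimize piece count subject to staying optimal: for each k, pieces[k] = 1 + min over i with p[i]+r[k−i]=r[k] of pieces[k−i].
pieces[6] = 2
pieces[7] = 2
pieces[8] = 2
pieces[9] = 3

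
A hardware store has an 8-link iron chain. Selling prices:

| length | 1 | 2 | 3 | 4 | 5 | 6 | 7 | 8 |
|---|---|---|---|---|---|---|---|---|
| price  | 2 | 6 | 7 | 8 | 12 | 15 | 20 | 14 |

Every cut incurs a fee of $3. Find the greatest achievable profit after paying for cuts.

Build v[k] bottom-up: v[k] = max over allowed piece i of (p[i] + v[k−i]) − 3 per cut.
v[1] = 2
v[2] = 6
v[3] = 7
v[4] = 9  (first piece 2, then v[2]=6)
v[5] = 12
v[6] = 15
v[7] = 20
v[8] = 19  (first piece 1, then v[7]=20)
One optimal plan: pieces 7 + 1 (1 cut) → $22 − $3 = $19.

19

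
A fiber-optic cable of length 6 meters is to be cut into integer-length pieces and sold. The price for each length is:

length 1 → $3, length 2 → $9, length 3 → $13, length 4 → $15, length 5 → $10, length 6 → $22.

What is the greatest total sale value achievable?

Consider every possible first cut. R[k] is the best of p[i]+R[k−i] over all sellable i≤k.
R[1] = 3
R[2] = max(3+3, 9+0) = 9
R[3] = max(3+9, 9+3, 13+0) = 13
R[4] = max(3+13, 9+9, 13+3, 15+0) = 18
R[5] = max(3+18, 9+13, 13+9, 15+3, 10+0) = 22
R[6] = max(3+22, 9+18, 13+13, 15+9, 10+3, 22+0) = 27
One optimal cutting: 2 + 2 + 2 → $9 + $9 + $9 = $27.

27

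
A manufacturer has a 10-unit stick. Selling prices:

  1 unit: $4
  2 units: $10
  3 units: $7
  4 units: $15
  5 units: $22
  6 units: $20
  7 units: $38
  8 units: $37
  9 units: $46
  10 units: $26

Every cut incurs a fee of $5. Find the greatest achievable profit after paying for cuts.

Consider every possible first cut. net[k] is the best of p[i]+net[k−i] over all sellable i≤k, charging 5 whenever i<k.
net[1] = 4
net[2] = max(4+4-5, 10+0) = 10
net[3] = max(4+10-5, 10+4-5, 7+0) = 9
net[4] = max(4+9-5, 10+10-5, 7+4-5, 15+0) = 15
net[5] = max(4+15-5, 10+9-5, 7+10-5, 15+4-5, 22+0) = 22
net[6] = max(4+22-5, 10+15-5, 7+9-5, 15+10-5, 22+4-5, 20+0) = 21
net[7] = max(4+21-5, 10+22-5, 7+15-5, …, 20+4-5, 38+0) = 38
net[8] = max(4+38-5, 10+21-5, 7+22-5, …, 38+4-5, 37+0) = 37
net[9] = max(4+37-5, 10+38-5, 7+21-5, …, 37+4-5, 46+0) = 46
net[10] = max(4+46-5, 10+37-5, 7+38-5, …, 46+4-5, 26+0) = 45
One optimal plan: pieces 9 + 1 (1 cut) → $50 − $5 = $45.

45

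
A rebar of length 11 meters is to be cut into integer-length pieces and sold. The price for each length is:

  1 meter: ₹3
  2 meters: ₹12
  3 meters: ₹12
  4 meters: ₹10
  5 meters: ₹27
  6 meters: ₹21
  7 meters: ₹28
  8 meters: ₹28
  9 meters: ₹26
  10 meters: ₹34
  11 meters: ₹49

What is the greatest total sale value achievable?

Let r[k] be the best obtainable value from length k. For each k, try every first piece i and keep the best of price[i] + r[k−i].
r[1] = 3
r[2] = 12
r[3] = 15  (first piece 1, then r[2]=12)
r[4] = 24  (first piece 2, then r[2]=12)
r[5] = 27  (first piece 1, then r[4]=24)
r[6] = 36  (first piece 2, then r[4]=24)
r[7] = 39  (first piece 1, then r[6]=36)
r[8] = 48  (first piece 2, then r[6]=36)
r[9] = 51  (first piece 1, then r[8]=48)
r[10] = 60  (first piece 2, then r[8]=48)
r[11] = 63  (first piece 1, then r[10]=60)
One optimal cutting: 2 + 2 + 2 + 2 + 2 + 1 → ₹12 + ₹12 + ₹12 + ₹12 + ₹12 + ₹3 = ₹63.

63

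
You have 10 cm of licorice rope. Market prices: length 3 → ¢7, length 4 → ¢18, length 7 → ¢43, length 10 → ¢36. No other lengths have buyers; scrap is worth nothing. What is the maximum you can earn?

Build best[k] bottom-up: best[k] = max over allowed piece i of (p[i] + best[k−i]).
best[1] = 0
best[2] = 0
best[3] = 7
best[4] = max(7+0, 18+0) = 18
best[5] = max(7+0, 18+0) = 18
best[6] = max(7+7, 18+0) = 18
best[7] = max(7+18, 18+7, 43+0) = 43
best[8] = max(7+18, 18+18, 43+0) = 43
best[9] = max(7+18, 18+18, 43+0) = 43
best[10] = max(7+43, 18+18, 43+7, 36+0) = 50
One optimal cutting: 7 + 3 → ¢50.

50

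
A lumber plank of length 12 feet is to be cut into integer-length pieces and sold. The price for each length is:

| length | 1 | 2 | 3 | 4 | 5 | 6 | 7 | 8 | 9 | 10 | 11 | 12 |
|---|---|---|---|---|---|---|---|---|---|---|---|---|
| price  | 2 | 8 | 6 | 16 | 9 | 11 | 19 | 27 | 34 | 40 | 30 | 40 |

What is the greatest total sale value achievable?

48

Consider every possible first cut. best[k] is the best of p[i]+best[k−i] over all sellable i≤k.
best[1] = 2
best[2] = max(2+2, 8+0) = 8
best[3] = max(2+8, 8+2, 6+0) = 10
best[4] = max(2+10, 8+8, 6+2, 16+0) = 16
best[5] = max(2+16, 8+10, 6+8, 16+2, 9+0) = 18
best[6] = max(2+18, 8+16, 6+10, 16+8, 9+2, 11+0) = 24
best[7] = max(2+24, 8+18, 6+16, …, 11+2, 19+0) = 26
best[8] = max(2+26, 8+24, 6+18, …, 19+2, 27+0) = 32
best[9] = max(2+32, 8+26, 6+24, …, 27+2, 34+0) = 34
best[10] = max(2+34, 8+32, 6+26, …, 34+2, 40+0) = 40
best[11] = max(2+40, 8+34, 6+32, …, 40+2, 30+0) = 42
best[12] = max(2+42, 8+40, 6+34, …, 30+2, 40+0) = 48
One optimal cutting: 2 + 2 + 2 + 2 + 2 + 2 → $8 + $8 + $8 + $8 + $8 + $8 = $48.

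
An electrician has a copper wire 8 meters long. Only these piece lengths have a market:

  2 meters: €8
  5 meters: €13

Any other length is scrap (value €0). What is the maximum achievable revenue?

32

Build best[k] bottom-up: best[k] = max over allowed piece i of (p[i] + best[k−i]).
best[1] = 0
best[2] = 8
best[3] = 8
best[4] = 16  (first piece 2, then best[2]=8)
best[5] = max(8+8, 13+0) = 16
best[6] = max(8+16, 13+0) = 24
best[7] = max(8+16, 13+8) = 24
best[8] = max(8+24, 13+8) = 32
One optimal cutting: 2 + 2 + 2 + 2 → €32.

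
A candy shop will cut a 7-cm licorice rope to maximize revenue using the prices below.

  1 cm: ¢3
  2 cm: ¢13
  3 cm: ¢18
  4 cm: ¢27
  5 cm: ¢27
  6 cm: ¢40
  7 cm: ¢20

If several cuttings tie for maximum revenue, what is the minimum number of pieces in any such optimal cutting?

2

Build r[k] bottom-up: r[k] = max over allowed piece i of (p[i] + r[k−i]).
r[1] = 3
r[2] = 13
r[3] = 18
r[4] = 27
r[5] = 31  (first piece 2, then r[3]=18)
r[6] = 40  (first piece 2, then r[4]=27)
r[7] = 45  (first piece 3, then r[4]=27)
Maximum revenue is ¢45.
Now minimize piece count subject to staying optimal: for each k, pieces[k] = 1 + min over i with p[i]+r[k−i]=r[k] of pieces[k−i].
pieces[4] = 1
pieces[5] = 2
pieces[6] = 1
pieces[7] = 2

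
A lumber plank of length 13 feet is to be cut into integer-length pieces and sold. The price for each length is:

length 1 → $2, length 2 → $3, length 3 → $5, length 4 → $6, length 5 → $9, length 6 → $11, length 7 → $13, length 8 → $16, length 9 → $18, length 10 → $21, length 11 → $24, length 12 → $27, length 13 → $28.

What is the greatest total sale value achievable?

Let best[k] be the best obtainable value from length k. For each k, try every first piece i and keep the best of price[i] + best[k−i].
best[1] = 2
best[2] = 4  (first piece 1, then best[1]=2)
best[3] = 6  (first piece 1, then best[2]=4)
best[4] = 8  (first piece 1, then best[3]=6)
best[5] = 10  (first piece 1, then best[4]=8)
best[6] = 12  (first piece 1, then best[5]=10)
best[7] = 14  (first piece 1, then best[6]=12)
best[8] = 16  (first piece 1, then best[7]=14)
best[9] = 18  (first piece 1, then best[8]=16)
best[10] = 21
best[11] = 24
best[12] = 27
best[13] = 29  (first piece 1, then best[12]=27)
One optimal cutting: 12 + 1 → $27 + $2 = $29.

29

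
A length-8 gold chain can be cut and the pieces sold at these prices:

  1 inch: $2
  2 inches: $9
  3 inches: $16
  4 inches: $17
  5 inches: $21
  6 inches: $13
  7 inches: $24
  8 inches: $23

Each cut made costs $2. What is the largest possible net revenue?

Build v[k] bottom-up: v[k] = max over allowed piece i of (p[i] + v[k−i]) − 2 per cut.
v[1] = 2
v[2] = max(2+2-2, 9+0) = 9
v[3] = max(2+9-2, 9+2-2, 16+0) = 16
v[4] = max(2+16-2, 9+9-2, 16+2-2, 17+0) = 17
v[5] = max(2+17-2, 9+16-2, 16+9-2, 17+2-2, 21+0) = 23
v[6] = max(2+23-2, 9+17-2, 16+16-2, 17+9-2, 21+2-2, 13+0) = 30
v[7] = max(2+30-2, 9+23-2, 16+17-2, …, 13+2-2, 24+0) = 31
v[8] = max(2+31-2, 9+30-2, 16+23-2, …, 24+2-2, 23+0) = 37
One optimal plan: pieces 3 + 3 + 2 (2 cuts) → $41 − $4 = $37.

37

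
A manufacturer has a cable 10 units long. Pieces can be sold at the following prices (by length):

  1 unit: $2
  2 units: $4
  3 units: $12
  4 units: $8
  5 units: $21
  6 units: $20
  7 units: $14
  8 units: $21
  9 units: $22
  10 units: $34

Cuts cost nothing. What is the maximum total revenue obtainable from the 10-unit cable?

42

Build r[k] bottom-up: r[k] = max over allowed piece i of (p[i] + r[k−i]).
r[1] = 2
r[2] = 4  (first piece 1, then r[1]=2)
r[3] = 12
r[4] = 14  (first piece 1, then r[3]=12)
r[5] = 21
r[6] = 24  (first piece 3, then r[3]=12)
r[7] = 26  (first piece 1, then r[6]=24)
r[8] = 33  (first piece 3, then r[5]=21)
r[9] = 36  (first piece 3, then r[6]=24)
r[10] = 42  (first piece 5, then r[5]=21)
One optimal cutting: 5 + 5 → $21 + $21 = $42.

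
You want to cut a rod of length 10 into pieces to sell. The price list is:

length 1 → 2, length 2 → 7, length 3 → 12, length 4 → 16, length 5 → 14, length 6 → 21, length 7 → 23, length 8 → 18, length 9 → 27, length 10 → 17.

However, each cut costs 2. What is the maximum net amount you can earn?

Let net[k] be the best obtainable value from length k. For each k, try every first piece i and keep the best of price[i] + net[k−i] minus the 2 cut fee when i<k.
net[1] = 2
net[2] = max(2+2-2, 7+0) = 7
net[3] = max(2+7-2, 7+2-2, 12+0) = 12
net[4] = max(2+12-2, 7+7-2, 12+2-2, 16+0) = 16
net[5] = max(2+16-2, 7+12-2, 12+7-2, 16+2-2, 14+0) = 17
net[6] = max(2+17-2, 7+16-2, 12+12-2, 16+7-2, 14+2-2, 21+0) = 22
net[7] = max(2+22-2, 7+17-2, 12+16-2, …, 21+2-2, 23+0) = 26
net[8] = max(2+26-2, 7+22-2, 12+17-2, …, 23+2-2, 18+0) = 30
net[9] = max(2+30-2, 7+26-2, 12+22-2, …, 18+2-2, 27+0) = 32
net[10] = max(2+32-2, 7+30-2, 12+26-2, …, 27+2-2, 17+0) = 36
One optimal plan: pieces 4 + 3 + 3 (2 cuts) → 40 − 4 = 36.

36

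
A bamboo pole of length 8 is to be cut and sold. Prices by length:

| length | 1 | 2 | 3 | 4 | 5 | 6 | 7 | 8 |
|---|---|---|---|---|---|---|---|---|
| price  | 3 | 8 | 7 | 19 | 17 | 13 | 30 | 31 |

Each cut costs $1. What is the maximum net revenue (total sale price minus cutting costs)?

37

Let v[k] be the best obtainable value from length k. For each k, try every first piece i and keep the best of price[i] + v[k−i] minus the 1 cut fee when i<k.
v[1] = 3
v[2] = 8
v[3] = 10  (first piece 1, then v[2]=8)
v[4] = 19
v[5] = 21  (first piece 1, then v[4]=19)
v[6] = 26  (first piece 2, then v[4]=19)
v[7] = 30
v[8] = 37  (first piece 4, then v[4]=19)
One optimal plan: pieces 4 + 4 (1 cut) → $38 − $1 = $37.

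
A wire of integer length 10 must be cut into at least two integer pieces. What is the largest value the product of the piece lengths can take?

36

Define f[k] = max over 1≤i<k of i · max(k−i, f[k−i]); the inner max lets the remainder stay uncut if that's better.
f[2] = 1*max(1,0) = 1*1 = 1
f[3] = 1*max(2,1) = 1*2 = 2
f[4] = 2*max(2,1) = 2*2 = 4
f[5] = 2*max(3,2) = 2*3 = 6
f[6] = 3*max(3,2) = 3*3 = 9
f[7] = 2*max(5,6) = 2*6 = 12
f[8] = 2*max(6,9) = 2*9 = 18
f[9] = 3*max(6,9) = 3*9 = 27
f[10] = 2*max(8,18) = 2*18 = 36
One optimal split: 3 + 3 + 2 + 2; product 3*3*2*2 = 36.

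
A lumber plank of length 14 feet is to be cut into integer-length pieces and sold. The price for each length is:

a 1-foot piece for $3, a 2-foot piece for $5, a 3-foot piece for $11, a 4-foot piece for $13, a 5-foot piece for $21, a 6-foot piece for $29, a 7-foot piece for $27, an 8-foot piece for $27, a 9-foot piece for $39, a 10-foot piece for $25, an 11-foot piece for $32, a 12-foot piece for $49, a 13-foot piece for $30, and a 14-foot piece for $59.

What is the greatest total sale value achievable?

Consider every possible first cut. R[k] is the best of p[i]+R[k−i] over all sellable i≤k.
R[1] = 3
R[2] = max(3+3, 5+0) = 6
R[3] = max(3+6, 5+3, 11+0) = 11
R[4] = max(3+11, 5+6, 11+3, 13+0) = 14
R[5] = max(3+14, 5+11, 11+6, 13+3, 21+0) = 21
R[6] = max(3+21, 5+14, 11+11, 13+6, 21+3, 29+0) = 29
R[7] = max(3+29, 5+21, 11+14, …, 29+3, 27+0) = 32
R[8] = max(3+32, 5+29, 11+21, …, 27+3, 27+0) = 35
R[9] = max(3+35, 5+32, 11+29, …, 27+3, 39+0) = 40
R[10] = max(3+40, 5+35, 11+32, …, 39+3, 25+0) = 43
R[11] = max(3+43, 5+40, 11+35, …, 25+3, 32+0) = 50
R[12] = max(3+50, 5+43, 11+40, …, 32+3, 49+0) = 58
R[13] = max(3+58, 5+50, 11+43, …, 49+3, 30+0) = 61
R[14] = max(3+61, 5+58, 11+50, …, 30+3, 59+0) = 64
One optimal cutting: 6 + 6 + 1 + 1 → $29 + $29 + $3 + $3 = $64.

64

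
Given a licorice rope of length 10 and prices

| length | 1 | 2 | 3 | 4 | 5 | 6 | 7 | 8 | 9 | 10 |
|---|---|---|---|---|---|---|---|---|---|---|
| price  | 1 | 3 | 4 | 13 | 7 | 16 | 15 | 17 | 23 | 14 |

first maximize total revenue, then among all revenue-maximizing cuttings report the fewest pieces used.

Build r[k] bottom-up: r[k] = max over allowed piece i of (p[i] + r[k−i]).
r[1] = 1
r[2] = max(1+1, 3+0) = 3
r[3] = max(1+3, 3+1, 4+0) = 4
r[4] = max(1+4, 3+3, 4+1, 13+0) = 13
r[5] = max(1+13, 3+4, 4+3, 13+1, 7+0) = 14
r[6] = max(1+14, 3+13, 4+4, 13+3, 7+1, 16+0) = 16
r[7] = max(1+16, 3+14, 4+13, …, 16+1, 15+0) = 17
r[8] = max(1+17, 3+16, 4+14, …, 15+1, 17+0) = 26
r[9] = max(1+26, 3+17, 4+16, …, 17+1, 23+0) = 27
r[10] = max(1+27, 3+26, 4+17, …, 23+1, 14+0) = 29
Maximum revenue is ¢29.
Now minimize piece count subject to staying optimal: for each k, pieces[k] = 1 + min over i with p[i]+r[k−i]=r[k] of pieces[k−i].
pieces[7] = 2
pieces[8] = 2
pieces[9] = 3
pieces[10] = 2

2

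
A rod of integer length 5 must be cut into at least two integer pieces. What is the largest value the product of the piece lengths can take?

6

Define P[k] = max over 1≤i<k of i · max(k−i, P[k−i]); the inner max lets the remainder stay uncut if that's better.
P[2] = 1·max(1,0) = 1·1 = 1
P[3] = max(1·2, 2·1) = 2
P[4] = max(1·3, 2·2, 3·1) = 4
P[5] = max(1·4, 2·3, 3·2, 4·1) = 6
One optimal split: 3 + 2; product 3·2 = 6.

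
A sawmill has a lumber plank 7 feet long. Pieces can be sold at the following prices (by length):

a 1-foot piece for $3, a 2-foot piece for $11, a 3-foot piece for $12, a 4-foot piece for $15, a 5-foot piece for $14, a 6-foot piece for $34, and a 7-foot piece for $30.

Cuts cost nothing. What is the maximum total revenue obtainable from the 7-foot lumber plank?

37

Consider every possible first cut. r[k] is the best of p[i]+r[k−i] over all sellable i≤k.
r[1] = 3
r[2] = 11
r[3] = 14  (first piece 1, then r[2]=11)
r[4] = 22  (first piece 2, then r[2]=11)
r[5] = 25  (first piece 1, then r[4]=22)
r[6] = 34
r[7] = 37  (first piece 1, then r[6]=34)
One optimal cutting: 6 + 1 → $34 + $3 = $37.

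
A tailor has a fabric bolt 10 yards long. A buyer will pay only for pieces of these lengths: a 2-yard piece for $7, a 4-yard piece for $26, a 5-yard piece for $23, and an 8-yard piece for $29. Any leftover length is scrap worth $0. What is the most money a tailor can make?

59

Let f[k] be the best obtainable value from length k. For each k, try every first piece i and keep the best of price[i] + f[k−i].
f[1] = 0
f[2] = 7
f[3] = 7
f[4] = max(7+7, 26+0) = 26
f[5] = max(7+7, 26+0, 23+0) = 26
f[6] = max(7+26, 26+7, 23+0) = 33
f[7] = max(7+26, 26+7, 23+7) = 33
f[8] = max(7+33, 26+26, 23+7, 29+0) = 52
f[9] = max(7+33, 26+26, 23+26, 29+0) = 52
f[10] = max(7+52, 26+33, 23+26, 29+7) = 59
One optimal cutting: 4 + 4 + 2 → $59.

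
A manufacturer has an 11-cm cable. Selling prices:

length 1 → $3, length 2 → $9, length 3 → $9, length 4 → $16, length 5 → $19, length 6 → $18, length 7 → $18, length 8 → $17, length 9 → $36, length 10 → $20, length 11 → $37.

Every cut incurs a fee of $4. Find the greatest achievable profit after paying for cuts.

Let r[k] be the best obtainable value from length k. For each k, try every first piece i and keep the best of price[i] + r[k−i] minus the 4 cut fee when i<k.
r[1] = 3
r[2] = max(3+3-4, 9+0) = 9
r[3] = max(3+9-4, 9+3-4, 9+0) = 9
r[4] = max(3+9-4, 9+9-4, 9+3-4, 16+0) = 16
r[5] = max(3+16-4, 9+9-4, 9+9-4, 16+3-4, 19+0) = 19
r[6] = max(3+19-4, 9+16-4, 9+9-4, 16+9-4, 19+3-4, 18+0) = 21
r[7] = max(3+21-4, 9+19-4, 9+16-4, …, 18+3-4, 18+0) = 24
r[8] = max(3+24-4, 9+21-4, 9+19-4, …, 18+3-4, 17+0) = 28
r[9] = max(3+28-4, 9+24-4, 9+21-4, …, 17+3-4, 36+0) = 36
r[10] = max(3+36-4, 9+28-4, 9+24-4, …, 36+3-4, 20+0) = 35
r[11] = max(3+35-4, 9+36-4, 9+28-4, …, 20+3-4, 37+0) = 41
One optimal plan: pieces 9 + 2 (1 cut) → $45 − $4 = $41.

41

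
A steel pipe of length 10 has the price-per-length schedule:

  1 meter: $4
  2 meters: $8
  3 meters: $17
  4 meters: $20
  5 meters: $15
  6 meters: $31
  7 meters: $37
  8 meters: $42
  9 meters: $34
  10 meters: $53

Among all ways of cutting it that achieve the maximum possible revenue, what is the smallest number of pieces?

Consider every possible first cut. r[k] is the best of p[i]+r[k−i] over all sellable i≤k.
r[1] = 4
r[2] = max(4+4, 8+0) = 8
r[3] = max(4+8, 8+4, 17+0) = 17
r[4] = max(4+17, 8+8, 17+4, 20+0) = 21
r[5] = max(4+21, 8+17, 17+8, 20+4, 15+0) = 25
r[6] = max(4+25, 8+21, 17+17, 20+8, 15+4, 31+0) = 34
r[7] = max(4+34, 8+25, 17+21, …, 31+4, 37+0) = 38
r[8] = max(4+38, 8+34, 17+25, …, 37+4, 42+0) = 42
r[9] = max(4+42, 8+38, 17+34, …, 42+4, 34+0) = 51
r[10] = max(4+51, 8+42, 17+38, …, 34+4, 53+0) = 55
Maximum revenue is $55.
Now minimize piece count subject to staying optimal: for each k, pieces[k] = 1 + min over i with p[i]+r[k−i]=r[k] of pieces[k−i].
pieces[7] = 3
pieces[8] = 1
pieces[9] = 3
pieces[10] = 4

4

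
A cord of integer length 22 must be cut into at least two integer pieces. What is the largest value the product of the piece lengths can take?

Let P[k] be the best product for length k (with at least one cut). For each first piece i, the rest contributes max(k−i, P[k−i]).
P[2] = 1·max(1,0) = 1·1 = 1
P[3] = 1·max(2,1) = 1·2 = 2
P[4] = 2·max(2,1) = 2·2 = 4
P[5] = 2·max(3,2) = 2·3 = 6
P[6] = 3·max(3,2) = 3·3 = 9
P[7] = 2·max(5,6) = 2·6 = 12
P[8] = 2·max(6,9) = 2·9 = 18
P[9] = 3·max(6,9) = 3·9 = 27
P[10] = 2·max(8,18) = 2·18 = 36
P[11] = 2·max(9,27) = 2·27 = 54
P[12] = 3·max(9,27) = 3·27 = 81
P[13] = 2·max(11,54) = 2·54 = 108
P[14] = 2·max(12,81) = 2·81 = 162
P[15] = 3·max(12,81) = 3·81 = 243
P[16] = 2·max(14,162) = 2·162 = 324
P[17] = 2·max(15,243) = 2·243 = 486
P[18] = 3·max(15,243) = 3·243 = 729
P[19] = 2·max(17,486) = 2·486 = 972
P[20] = 2·max(18,729) = 2·729 = 1458
P[21] = 3·max(18,729) = 3·729 = 2187
P[22] = 2·max(20,1458) = 2·1458 = 2916
One optimal split: 3 + 3 + 3 + 3 + 3 + 3 + 2 + 2; product 3·3·3·3·3·3·2·2 = 2916.

2916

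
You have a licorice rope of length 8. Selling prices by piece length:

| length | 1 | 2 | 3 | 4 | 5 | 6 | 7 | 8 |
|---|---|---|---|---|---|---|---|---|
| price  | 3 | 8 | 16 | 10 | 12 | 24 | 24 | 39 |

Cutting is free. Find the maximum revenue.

40

Let v[k] be the best obtainable value from length k. For each k, try every first piece i and keep the best of price[i] + v[k−i].
v[1] = 3
v[2] = max(3+3, 8+0) = 8
v[3] = max(3+8, 8+3, 16+0) = 16
v[4] = max(3+16, 8+8, 16+3, 10+0) = 19
v[5] = max(3+19, 8+16, 16+8, 10+3, 12+0) = 24
v[6] = max(3+24, 8+19, 16+16, 10+8, 12+3, 24+0) = 32
v[7] = max(3+32, 8+24, 16+19, …, 24+3, 24+0) = 35
v[8] = max(3+35, 8+32, 16+24, …, 24+3, 39+0) = 40
One optimal cutting: 3 + 3 + 2 → ¢16 + ¢16 + ¢8 = ¢40.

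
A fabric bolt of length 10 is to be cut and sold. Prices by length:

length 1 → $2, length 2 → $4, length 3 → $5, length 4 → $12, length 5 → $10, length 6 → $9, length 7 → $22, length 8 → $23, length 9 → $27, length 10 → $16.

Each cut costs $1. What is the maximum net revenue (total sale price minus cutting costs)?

Build net[k] bottom-up: net[k] = max over allowed piece i of (p[i] + net[k−i]) − 1 per cut.
net[1] = 2
net[2] = max(2+2-1, 4+0) = 4
net[3] = max(2+4-1, 4+2-1, 5+0) = 5
net[4] = max(2+5-1, 4+4-1, 5+2-1, 12+0) = 12
net[5] = max(2+12-1, 4+5-1, 5+4-1, 12+2-1, 10+0) = 13
net[6] = max(2+13-1, 4+12-1, 5+5-1, 12+4-1, 10+2-1, 9+0) = 15
net[7] = max(2+15-1, 4+13-1, 5+12-1, …, 9+2-1, 22+0) = 22
net[8] = max(2+22-1, 4+15-1, 5+13-1, …, 22+2-1, 23+0) = 23
net[9] = max(2+23-1, 4+22-1, 5+15-1, …, 23+2-1, 27+0) = 27
net[10] = max(2+27-1, 4+23-1, 5+22-1, …, 27+2-1, 16+0) = 28
One optimal plan: pieces 9 + 1 (1 cut) → $29 − $1 = $28.

28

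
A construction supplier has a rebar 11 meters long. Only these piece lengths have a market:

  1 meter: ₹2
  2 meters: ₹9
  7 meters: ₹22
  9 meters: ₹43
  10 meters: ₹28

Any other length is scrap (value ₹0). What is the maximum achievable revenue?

52

Consider every possible first cut. r[k] is the best of p[i]+r[k−i] over all sellable i≤k.
r[1] = 2
r[2] = max(2+2, 9+0) = 9
r[3] = max(2+9, 9+2) = 11
r[4] = max(2+11, 9+9) = 18
r[5] = max(2+18, 9+11) = 20
r[6] = max(2+20, 9+18) = 27
r[7] = max(2+27, 9+20, 22+0) = 29
r[8] = max(2+29, 9+27, 22+2) = 36
r[9] = max(2+36, 9+29, 22+9, 43+0) = 43
r[10] = max(2+43, 9+36, 22+11, 43+2, 28+0) = 45
r[11] = max(2+45, 9+43, 22+18, 43+9, 28+2) = 52
One optimal cutting: 9 + 2 → ₹52.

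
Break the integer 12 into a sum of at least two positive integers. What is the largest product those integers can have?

81

Define m[k] = max over 1≤i<k of i · max(k−i, m[k−i]); the inner max lets the remainder stay uncut if that's better.
m[2] = 1×max(1,0) = 1×1 = 1
m[3] = max(1×2, 2×1) = 2
m[4] = max(1×3, 2×2, 3×1) = 4
m[5] = max(1×4, 2×3, 3×2, 4×1) = 6
m[6] = max(1×6, 2×4, 3×3, 4×2, 5×1) = 9
m[7] = max(1×9, 2×6, 3×4, 4×3, 5×2, 6×1) = 12
m[8] = max(1×12, 2×9, 3×6, …, 6×2, 7×1) = 18
m[9] = max(1×18, 2×12, 3×9, …, 7×2, 8×1) = 27
m[10] = max(1×27, 2×18, 3×12, …, 8×2, 9×1) = 36
m[11] = max(1×36, 2×27, 3×18, …, 9×2, 10×1) = 54
m[12] = max(1×54, 2×36, 3×27, …, 10×2, 11×1) = 81
One optimal split: 3 + 3 + 3 + 3; product 3×3×3×3 = 81.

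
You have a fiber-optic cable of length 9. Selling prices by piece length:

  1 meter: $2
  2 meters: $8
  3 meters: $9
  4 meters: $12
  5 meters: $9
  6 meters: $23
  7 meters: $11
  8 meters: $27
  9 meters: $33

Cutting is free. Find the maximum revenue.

34

Consider every possible first cut. R[k] is the best of p[i]+R[k−i] over all sellable i≤k.
R[1] = 2
R[2] = 8
R[3] = 10  (first piece 1, then R[2]=8)
R[4] = 16  (first piece 2, then R[2]=8)
R[5] = 18  (first piece 1, then R[4]=16)
R[6] = 24  (first piece 2, then R[4]=16)
R[7] = 26  (first piece 1, then R[6]=24)
R[8] = 32  (first piece 2, then R[6]=24)
R[9] = 34  (first piece 1, then R[8]=32)
One optimal cutting: 2 + 2 + 2 + 2 + 1 → $8 + $8 + $8 + $8 + $2 = $34.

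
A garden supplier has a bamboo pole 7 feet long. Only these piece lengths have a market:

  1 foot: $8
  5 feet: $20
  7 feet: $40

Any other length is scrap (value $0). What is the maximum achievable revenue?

56

Let f[k] be the best obtainable value from length k. For each k, try every first piece i and keep the best of price[i] + f[k−i].
f[1] = 8
f[2] = 16  (first piece 1, then f[1]=8)
f[3] = 24  (first piece 1, then f[2]=16)
f[4] = 32  (first piece 1, then f[3]=24)
f[5] = max(8+32, 20+0) = 40
f[6] = max(8+40, 20+8) = 48
f[7] = max(8+48, 20+16, 40+0) = 56
One optimal cutting: 1 + 1 + 1 + 1 + 1 + 1 + 1 → $56.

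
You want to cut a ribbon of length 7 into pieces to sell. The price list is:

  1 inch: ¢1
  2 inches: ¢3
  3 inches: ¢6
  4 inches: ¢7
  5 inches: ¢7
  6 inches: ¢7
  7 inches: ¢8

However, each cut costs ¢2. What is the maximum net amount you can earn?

11

Let v[k] be the best obtainable value from length k. For each k, try every first piece i and keep the best of price[i] + v[k−i] minus the 2 cut fee when i<k.
v[1] = 1
v[2] = 3
v[3] = 6
v[4] = 7
v[5] = 7  (first piece 2, then v[3]=6)
v[6] = 10  (first piece 3, then v[3]=6)
v[7] = 11  (first piece 3, then v[4]=7)
One optimal plan: pieces 4 + 3 (1 cut) → ¢13 − ¢2 = ¢11.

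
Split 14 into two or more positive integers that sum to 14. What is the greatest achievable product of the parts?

162

Define g[k] = max over 1≤i<k of i · max(k−i, g[k−i]); the inner max lets the remainder stay uncut if that's better.
g[2] = 1·max(1,0) = 1·1 = 1
g[3] = 1·max(2,1) = 1·2 = 2
g[4] = 2·max(2,1) = 2·2 = 4
g[5] = 2·max(3,2) = 2·3 = 6
g[6] = 3·max(3,2) = 3·3 = 9
g[7] = 2·max(5,6) = 2·6 = 12
g[8] = 2·max(6,9) = 2·9 = 18
g[9] = 3·max(6,9) = 3·9 = 27
g[10] = 2·max(8,18) = 2·18 = 36
g[11] = 2·max(9,27) = 2·27 = 54
g[12] = 3·max(9,27) = 3·27 = 81
g[13] = 2·max(11,54) = 2·54 = 108
g[14] = 2·max(12,81) = 2·81 = 162
One optimal split: 3 + 3 + 3 + 3 + 2; product 3·3·3·3·2 = 162.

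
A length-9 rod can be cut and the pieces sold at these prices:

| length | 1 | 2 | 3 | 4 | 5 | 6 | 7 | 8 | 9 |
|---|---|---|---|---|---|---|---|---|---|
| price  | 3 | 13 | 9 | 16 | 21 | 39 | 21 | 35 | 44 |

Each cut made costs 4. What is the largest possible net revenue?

47

Consider every possible first cut. v[k] is the best of p[i]+v[k−i] over all sellable i≤k, charging 4 whenever i<k.
v[1] = 3
v[2] = max(3+3-4, 13+0) = 13
v[3] = max(3+13-4, 13+3-4, 9+0) = 12
v[4] = max(3+12-4, 13+13-4, 9+3-4, 16+0) = 22
v[5] = max(3+22-4, 13+12-4, 9+13-4, 16+3-4, 21+0) = 21
v[6] = max(3+21-4, 13+22-4, 9+12-4, 16+13-4, 21+3-4, 39+0) = 39
v[7] = max(3+39-4, 13+21-4, 9+22-4, …, 39+3-4, 21+0) = 38
v[8] = max(3+38-4, 13+39-4, 9+21-4, …, 21+3-4, 35+0) = 48
v[9] = max(3+48-4, 13+38-4, 9+39-4, …, 35+3-4, 44+0) = 47
One optimal plan: pieces 6 + 2 + 1 (2 cuts) → 55 − 8 = 47.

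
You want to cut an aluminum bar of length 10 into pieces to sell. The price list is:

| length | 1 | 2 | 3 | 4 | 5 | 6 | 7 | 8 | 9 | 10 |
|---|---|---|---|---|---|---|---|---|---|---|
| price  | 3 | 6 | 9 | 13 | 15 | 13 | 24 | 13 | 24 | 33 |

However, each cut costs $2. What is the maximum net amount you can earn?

Consider every possible first cut. net[k] is the best of p[i]+net[k−i] over all sellable i≤k, charging 2 whenever i<k.
net[1] = 3
net[2] = max(3+3-2, 6+0) = 6
net[3] = max(3+6-2, 6+3-2, 9+0) = 9
net[4] = max(3+9-2, 6+6-2, 9+3-2, 13+0) = 13
net[5] = max(3+13-2, 6+9-2, 9+6-2, 13+3-2, 15+0) = 15
net[6] = max(3+15-2, 6+13-2, 9+9-2, 13+6-2, 15+3-2, 13+0) = 17
net[7] = max(3+17-2, 6+15-2, 9+13-2, …, 13+3-2, 24+0) = 24
net[8] = max(3+24-2, 6+17-2, 9+15-2, …, 24+3-2, 13+0) = 25
net[9] = max(3+25-2, 6+24-2, 9+17-2, …, 13+3-2, 24+0) = 28
net[10] = max(3+28-2, 6+25-2, 9+24-2, …, 24+3-2, 33+0) = 33
Best is to make no cuts and sell whole for $33.

33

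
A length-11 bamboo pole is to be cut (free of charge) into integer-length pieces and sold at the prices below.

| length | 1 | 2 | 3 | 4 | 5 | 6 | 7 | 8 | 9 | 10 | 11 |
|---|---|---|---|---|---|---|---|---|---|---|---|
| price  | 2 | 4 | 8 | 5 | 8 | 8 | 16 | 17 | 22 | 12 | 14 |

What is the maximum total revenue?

Consider every possible first cut. best[k] is the best of p[i]+best[k−i] over all sellable i≤k.
best[1] = 2
best[2] = max(2+2, 4+0) = 4
best[3] = max(2+4, 4+2, 8+0) = 8
best[4] = max(2+8, 4+4, 8+2, 5+0) = 10
best[5] = max(2+10, 4+8, 8+4, 5+2, 8+0) = 12
best[6] = max(2+12, 4+10, 8+8, 5+4, 8+2, 8+0) = 16
best[7] = max(2+16, 4+12, 8+10, …, 8+2, 16+0) = 18
best[8] = max(2+18, 4+16, 8+12, …, 16+2, 17+0) = 20
best[9] = max(2+20, 4+18, 8+16, …, 17+2, 22+0) = 24
best[10] = max(2+24, 4+20, 8+18, …, 22+2, 12+0) = 26
best[11] = max(2+26, 4+24, 8+20, …, 12+2, 14+0) = 28
One optimal cutting: 3 + 3 + 3 + 1 + 1 → $8 + $8 + $8 + $2 + $2 = $28.

28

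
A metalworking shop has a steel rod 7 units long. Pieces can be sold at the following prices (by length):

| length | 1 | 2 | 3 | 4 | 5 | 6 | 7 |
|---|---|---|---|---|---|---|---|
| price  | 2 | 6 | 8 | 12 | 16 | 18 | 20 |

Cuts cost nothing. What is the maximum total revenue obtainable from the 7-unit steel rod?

22

Let best[k] be the best obtainable value from length k. For each k, try every first piece i and keep the best of price[i] + best[k−i].
best[1] = 2
best[2] = max(2+2, 6+0) = 6
best[3] = max(2+6, 6+2, 8+0) = 8
best[4] = max(2+8, 6+6, 8+2, 12+0) = 12
best[5] = max(2+12, 6+8, 8+6, 12+2, 16+0) = 16
best[6] = max(2+16, 6+12, 8+8, 12+6, 16+2, 18+0) = 18
best[7] = max(2+18, 6+16, 8+12, …, 18+2, 20+0) = 22
One optimal cutting: 5 + 2 → $16 + $6 = $22.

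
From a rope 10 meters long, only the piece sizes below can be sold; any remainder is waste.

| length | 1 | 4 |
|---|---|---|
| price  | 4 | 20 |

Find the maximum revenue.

48

Build f[k] bottom-up: f[k] = max over allowed piece i of (p[i] + f[k−i]).
f[1] = 4
f[2] = 8  (first piece 1, then f[1]=4)
f[3] = 12  (first piece 1, then f[2]=8)
f[4] = max(4+12, 20+0) = 20
f[5] = max(4+20, 20+4) = 24
f[6] = max(4+24, 20+8) = 28
f[7] = max(4+28, 20+12) = 32
f[8] = max(4+32, 20+20) = 40
f[9] = max(4+40, 20+24) = 44
f[10] = max(4+44, 20+28) = 48
One optimal cutting: 4 + 4 + 1 + 1 → 48.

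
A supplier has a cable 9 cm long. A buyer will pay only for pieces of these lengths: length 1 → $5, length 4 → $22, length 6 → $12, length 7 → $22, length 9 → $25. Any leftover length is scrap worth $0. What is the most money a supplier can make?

49

Build best[k] bottom-up: best[k] = max over allowed piece i of (p[i] + best[k−i]).
best[1] = 5
best[2] = 10  (first piece 1, then best[1]=5)
best[3] = 15  (first piece 1, then best[2]=10)
best[4] = 22
best[5] = 27  (first piece 1, then best[4]=22)
best[6] = 32  (first piece 1, then best[5]=27)
best[7] = 37  (first piece 1, then best[6]=32)
best[8] = 44  (first piece 4, then best[4]=22)
best[9] = 49  (first piece 1, then best[8]=44)
One optimal cutting: 4 + 4 + 1 → $49.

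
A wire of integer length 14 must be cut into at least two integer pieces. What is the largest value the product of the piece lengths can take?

Define m[k] = max over 1≤i<k of i · max(k−i, m[k−i]); the inner max lets the remainder stay uncut if that's better.
m[2] = 1×max(1,0) = 1×1 = 1
m[3] = 1×max(2,1) = 1×2 = 2
m[4] = 2×max(2,1) = 2×2 = 4
m[5] = 2×max(3,2) = 2×3 = 6
m[6] = 3×max(3,2) = 3×3 = 9
m[7] = 2×max(5,6) = 2×6 = 12
m[8] = 2×max(6,9) = 2×9 = 18
m[9] = 3×max(6,9) = 3×9 = 27
m[10] = 2×max(8,18) = 2×18 = 36
m[11] = 2×max(9,27) = 2×27 = 54
m[12] = 3×max(9,27) = 3×27 = 81
m[13] = 2×max(11,54) = 2×54 = 108
m[14] = 2×max(12,81) = 2×81 = 162
One optimal split: 3 + 3 + 3 + 3 + 2; product 3×3×3×3×2 = 162.

162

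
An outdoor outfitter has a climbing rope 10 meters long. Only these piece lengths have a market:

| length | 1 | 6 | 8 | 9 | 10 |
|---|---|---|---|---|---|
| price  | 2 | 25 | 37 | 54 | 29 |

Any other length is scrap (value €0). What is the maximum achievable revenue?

56

Build r[k] bottom-up: r[k] = max over allowed piece i of (p[i] + r[k−i]).
r[1] = 2
r[2] = 4  (first piece 1, then r[1]=2)
r[3] = 6  (first piece 1, then r[2]=4)
r[4] = 8  (first piece 1, then r[3]=6)
r[5] = 10  (first piece 1, then r[4]=8)
r[6] = 25
r[7] = 27  (first piece 1, then r[6]=25)
r[8] = 37
r[9] = 54
r[10] = 56  (first piece 1, then r[9]=54)
One optimal cutting: 9 + 1 → €56.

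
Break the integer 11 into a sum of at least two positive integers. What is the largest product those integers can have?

Let P[k] be the best product for length k (with at least one cut). For each first piece i, the rest contributes max(k−i, P[k−i]).
Small cases: P[2]=1, P[3]=2, P[4]=4, P[5]=6.
P[6] = 3×max(3,2) = 3×3 = 9
P[7] = 2×max(5,6) = 2×6 = 12
P[8] = 2×max(6,9) = 2×9 = 18
P[9] = 3×max(6,9) = 3×9 = 27
P[10] = 2×max(8,18) = 2×18 = 36
P[11] = 2×max(9,27) = 2×27 = 54
One optimal split: 3 + 3 + 3 + 2; product 3×3×3×2 = 54.

54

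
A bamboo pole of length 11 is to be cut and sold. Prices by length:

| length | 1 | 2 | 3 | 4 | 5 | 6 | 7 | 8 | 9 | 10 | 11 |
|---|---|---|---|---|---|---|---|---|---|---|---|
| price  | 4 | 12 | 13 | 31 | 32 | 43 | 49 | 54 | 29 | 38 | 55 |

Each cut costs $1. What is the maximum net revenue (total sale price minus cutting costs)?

Consider every possible first cut. r[k] is the best of p[i]+r[k−i] over all sellable i≤k, charging 1 whenever i<k.
r[1] = 4
r[2] = 12
r[3] = 15  (first piece 1, then r[2]=12)
r[4] = 31
r[5] = 34  (first piece 1, then r[4]=31)
r[6] = 43
r[7] = 49
r[8] = 61  (first piece 4, then r[4]=31)
r[9] = 64  (first piece 1, then r[8]=61)
r[10] = 73  (first piece 4, then r[6]=43)
r[11] = 79  (first piece 4, then r[7]=49)
One optimal plan: pieces 7 + 4 (1 cut) → $80 − $1 = $79.

79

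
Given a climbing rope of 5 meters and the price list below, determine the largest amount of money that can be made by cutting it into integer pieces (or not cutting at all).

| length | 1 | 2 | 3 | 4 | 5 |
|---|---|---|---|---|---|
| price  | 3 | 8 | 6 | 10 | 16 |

Let best[k] be the best obtainable value from length k. For each k, try every first piece i and keep the best of price[i] + best[k−i].
best[1] = 3
best[2] = 8
best[3] = 11  (first piece 1, then best[2]=8)
best[4] = 16  (first piece 2, then best[2]=8)
best[5] = 19  (first piece 1, then best[4]=16)
One optimal cutting: 2 + 2 + 1 → €8 + €8 + €3 = €19.

19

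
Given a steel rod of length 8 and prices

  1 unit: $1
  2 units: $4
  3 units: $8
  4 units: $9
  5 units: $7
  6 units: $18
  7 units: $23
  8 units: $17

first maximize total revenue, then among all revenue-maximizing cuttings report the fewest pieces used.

2

Let r[k] be the best obtainable value from length k. For each k, try every first piece i and keep the best of price[i] + r[k−i].
r[1] = 1
r[2] = 4
r[3] = 8
r[4] = 9  (first piece 1, then r[3]=8)
r[5] = 12  (first piece 2, then r[3]=8)
r[6] = 18
r[7] = 23
r[8] = 24  (first piece 1, then r[7]=23)
Maximum revenue is $24.
Now minimize piece count subject to staying optimal: for each k, pieces[k] = 1 + min over i with p[i]+r[k−i]=r[k] of pieces[k−i].
pieces[5] = 2
pieces[6] = 1
pieces[7] = 1
pieces[8] = 2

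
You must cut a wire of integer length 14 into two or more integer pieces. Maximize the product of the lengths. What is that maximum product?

Define P[k] = max over 1≤i<k of i · max(k−i, P[k−i]); the inner max lets the remainder stay uncut if that's better.
Small cases: P[2]=1, P[3]=2, P[4]=4, P[5]=6, P[6]=9, P[7]=12, P[8]=18, P[9]=27.
P[10] = max(1×27, 2×18, 3×12, …, 8×2, 9×1) = 36
P[11] = max(1×36, 2×27, 3×18, …, 9×2, 10×1) = 54
P[12] = max(1×54, 2×36, 3×27, …, 10×2, 11×1) = 81
P[13] = max(1×81, 2×54, 3×36, …, 11×2, 12×1) = 108
P[14] = max(1×108, 2×81, 3×54, …, 12×2, 13×1) = 162
One optimal split: 3 + 3 + 3 + 3 + 2; product 3×3×3×3×2 = 162.

162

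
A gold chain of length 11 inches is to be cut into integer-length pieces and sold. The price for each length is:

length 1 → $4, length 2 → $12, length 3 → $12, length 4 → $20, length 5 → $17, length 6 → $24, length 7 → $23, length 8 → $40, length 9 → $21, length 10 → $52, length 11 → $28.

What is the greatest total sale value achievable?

Consider every possible first cut. R[k] is the best of p[i]+R[k−i] over all sellable i≤k.
R[1] = 4
R[2] = max(4+4, 12+0) = 12
R[3] = max(4+12, 12+4, 12+0) = 16
R[4] = max(4+16, 12+12, 12+4, 20+0) = 24
R[5] = max(4+24, 12+16, 12+12, 20+4, 17+0) = 28
R[6] = max(4+28, 12+24, 12+16, 20+12, 17+4, 24+0) = 36
R[7] = max(4+36, 12+28, 12+24, …, 24+4, 23+0) = 40
R[8] = max(4+40, 12+36, 12+28, …, 23+4, 40+0) = 48
R[9] = max(4+48, 12+40, 12+36, …, 40+4, 21+0) = 52
R[10] = max(4+52, 12+48, 12+40, …, 21+4, 52+0) = 60
R[11] = max(4+60, 12+52, 12+48, …, 52+4, 28+0) = 64
One optimal cutting: 2 + 2 + 2 + 2 + 2 + 1 → $12 + $12 + $12 + $12 + $12 + $4 = $64.

64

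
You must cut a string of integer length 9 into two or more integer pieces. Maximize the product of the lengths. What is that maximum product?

Let P[k] be the best product for length k (with at least one cut). For each first piece i, the rest contributes max(k−i, P[k−i]).
P[2] = 1*max(1,0) = 1*1 = 1
P[3] = 1*max(2,1) = 1*2 = 2
P[4] = 2*max(2,1) = 2*2 = 4
P[5] = 2*max(3,2) = 2*3 = 6
P[6] = 3*max(3,2) = 3*3 = 9
P[7] = 2*max(5,6) = 2*6 = 12
P[8] = 2*max(6,9) = 2*9 = 18
P[9] = 3*max(6,9) = 3*9 = 27
One optimal split: 3 + 3 + 3; product 3*3*3 = 27.

27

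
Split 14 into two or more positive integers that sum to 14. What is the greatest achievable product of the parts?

Define P[k] = max over 1≤i<k of i · max(k−i, P[k−i]); the inner max lets the remainder stay uncut if that's better.
Small cases: P[2]=1, P[3]=2, P[4]=4, P[5]=6, P[6]=9, P[7]=12, P[8]=18.
P[9] = 3·max(6,9) = 3·9 = 27
P[10] = 2·max(8,18) = 2·18 = 36
P[11] = 2·max(9,27) = 2·27 = 54
P[12] = 3·max(9,27) = 3·27 = 81
P[13] = 2·max(11,54) = 2·54 = 108
P[14] = 2·max(12,81) = 2·81 = 162
One optimal split: 3 + 3 + 3 + 3 + 2; product 3·3·3·3·2 = 162.

162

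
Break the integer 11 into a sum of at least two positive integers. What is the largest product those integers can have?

Fill g[k] for k=2..11: at each k try every first piece i and multiply by the better of (k−i) uncut or g[k−i].
g[2] = 1×max(1,0) = 1×1 = 1
g[3] = 1×max(2,1) = 1×2 = 2
g[4] = 2×max(2,1) = 2×2 = 4
g[5] = 2×max(3,2) = 2×3 = 6
g[6] = 3×max(3,2) = 3×3 = 9
g[7] = 2×max(5,6) = 2×6 = 12
g[8] = 2×max(6,9) = 2×9 = 18
g[9] = 3×max(6,9) = 3×9 = 27
g[10] = 2×max(8,18) = 2×18 = 36
g[11] = 2×max(9,27) = 2×27 = 54
One optimal split: 3 + 3 + 3 + 2; product 3×3×3×2 = 54.

54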